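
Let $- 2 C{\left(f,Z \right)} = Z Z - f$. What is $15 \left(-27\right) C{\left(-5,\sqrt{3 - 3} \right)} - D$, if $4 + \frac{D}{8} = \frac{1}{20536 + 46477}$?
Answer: $\frac{139990141}{134026} \approx 1044.5$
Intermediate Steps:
$C{\left(f,Z \right)} = \frac{f}{2} - \frac{Z^{2}}{2}$ ($C{\left(f,Z \right)} = - \frac{Z Z - f}{2} = - \frac{Z^{2} - f}{2} = \frac{f}{2} - \frac{Z^{2}}{2}$)
$D = - \frac{2144408}{67013}$ ($D = -32 + \frac{8}{20536 + 46477} = -32 + \frac{8}{67013} = - \frac{2144408}{67013} \approx -32.0$)
$15 \left(-27\right) C{\left(-5,\sqrt{3 - 3} \right)} - D = 15 \left(-27\right) \left(\frac{1}{2} \left(-5\right) - \frac{\left(\sqrt{3 - 3}\right)^{2}}{2}\right) - - \frac{2144408}{67013} = - 405 \left(- \frac{5}{2} - \frac{\left(\sqrt{0}\right)^{2}}{2}\right) + \frac{2144408}{67013} = - 405 \left(- \frac{5}{2} - \frac{0^{2}}{2}\right) + \frac{2144408}{67013} = - 405 \left(- \frac{5}{2} - 0\right) + \frac{2144408}{67013} = - 405 \left(- \frac{5}{2} + 0\right) + \frac{2144408}{67013} = \left(-405\right) \left(- \frac{5}{2}\right) + \frac{2144408}{67013} = \frac{2025}{2} + \frac{2144408}{67013} = \frac{139990141}{134026}$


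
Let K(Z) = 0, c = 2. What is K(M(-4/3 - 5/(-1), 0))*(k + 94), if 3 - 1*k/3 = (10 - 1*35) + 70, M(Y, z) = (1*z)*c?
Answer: 0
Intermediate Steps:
M(Y, z) = 2*z (M(Y, z) = (1*z)*2 = z*2 = 2*z)
k = -126 (k = 9 - 3*((10 - 1*35) + 70) = 9 - 3*((10 - 35) + 70) = 9 - 3*(-25 + 70) = 9 - 3*45 = 9 - 135 = -126)
K(M(-4/3 - 5/(-1), 0))*(k + 94) = 0*(-126 + 94) = 0*(-32) = 0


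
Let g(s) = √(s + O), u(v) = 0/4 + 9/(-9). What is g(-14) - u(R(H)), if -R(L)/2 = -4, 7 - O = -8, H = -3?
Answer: 2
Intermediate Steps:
O = 15 (O = 7 - 1*(-8) = 7 + 8 = 15)
R(L) = 8 (R(L) = -2*(-4) = 8)
u(v) = -1 (u(v) = 0*(¼) + 9*(-⅑) = 0 - 1 = -1)
g(s) = √(15 + s) (g(s) = √(s + 15) = √(15 + s))
g(-14) - u(R(H)) = √(15 - 14) - 1*(-1) = √1 + 1 = 1 + 1 = 2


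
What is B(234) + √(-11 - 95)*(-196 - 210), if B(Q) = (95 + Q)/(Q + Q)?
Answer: 329/468 - 406*I*√106 ≈ 0.70299 - 4180.0*I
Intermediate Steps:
B(Q) = (95 + Q)/(2*Q) (B(Q) = (95 + Q)/((2*Q)) = (95 + Q)*(1/(2*Q)) = (95 + Q)/(2*Q))
B(234) + √(-11 - 95)*(-196 - 210) = (½)*(95 + 234)/234 + √(-11 - 95)*(-196 - 210) = (½)*(1/234)*329 + √(-106)*(-406) = 329/468 + (I*√106)*(-406) = 329/468 - 406*I*√106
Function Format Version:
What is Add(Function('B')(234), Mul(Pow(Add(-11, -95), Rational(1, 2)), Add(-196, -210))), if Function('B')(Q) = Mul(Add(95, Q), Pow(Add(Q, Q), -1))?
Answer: Add(Rational(329, 468), Mul(-406, I, Pow(106, Rational(1, 2)))) ≈ Add(0.70299, Mul(-4180.0, I))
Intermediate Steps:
Function('B')(Q) = Mul(Rational(1, 2), Pow(Q, -1), Add(95, Q)) (Function('B')(Q) = Mul(Add(95, Q), Pow(Mul(2, Q), -1)) = Mul(Add(95, Q), Mul(Rational(1, 2), Pow(Q, -1))) = Mul(Rational(1, 2), Pow(Q, -1), Add(95, Q)))
Add(Function('B')(234), Mul(Pow(Add(-11, -95), Rational(1, 2)), Add(-196, -210))) = Add(Mul(Rational(1, 2), Pow(234, -1), Add(95, 234)), Mul(Pow(Add(-11, -95), Rational(1, 2)), Add(-196, -210))) = Add(Mul(Rational(1, 2), Rational(1, 234), 329), Mul(Pow(-106, Rational(1, 2)), -406)) = Add(Rational(329, 468), Mul(Mul(I, Pow(106, Rational(1, 2))), -406)) = Add(Rational(329, 468), Mul(-406, I, Pow(106, Rational(1, 2))))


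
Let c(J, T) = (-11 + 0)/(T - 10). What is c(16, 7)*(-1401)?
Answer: -5137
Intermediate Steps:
c(J, T) = -11/(-10 + T)
c(16, 7)*(-1401) = -11/(-10 + 7)*(-1401) = -11/(-3)*(-1401) = -11*(-1/3)*(-1401) = (11/3)*(-1401) = -5137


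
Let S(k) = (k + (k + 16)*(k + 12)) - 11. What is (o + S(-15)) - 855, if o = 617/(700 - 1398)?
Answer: -617649/698 ≈ -884.88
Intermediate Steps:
o = -617/698 (o = 617/(-698) = 617*(-1/698) = -617/698 ≈ -0.88395)
S(k) = -11 + k + (12 + k)*(16 + k) (S(k) = (k + (16 + k)*(12 + k)) - 11 = (k + (12 + k)*(16 + k)) - 11 = -11 + k + (12 + k)*(16 + k))
(o + S(-15)) - 855 = (-617/698 + (181 + (-15)² + 29*(-15))) - 855 = (-617/698 + (181 + 225 - 435)) - 855 = (-617/698 - 29) - 855 = -20859/698 - 855 = -617649/698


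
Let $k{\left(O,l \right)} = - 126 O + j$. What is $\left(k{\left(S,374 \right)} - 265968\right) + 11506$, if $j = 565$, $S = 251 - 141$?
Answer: $-267757$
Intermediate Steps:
$S = 110$
$k{\left(O,l \right)} = 565 - 126 O$ ($k{\left(O,l \right)} = - 126 O + 565 = 565 - 126 O$)
$\left(k{\left(S,374 \right)} - 265968\right) + 11506 = \left(\left(565 - 13860\right) - 265968\right) + 11506 = \left(-13295 - 265968\right) + 11506 = -279263 + 11506 = -267757$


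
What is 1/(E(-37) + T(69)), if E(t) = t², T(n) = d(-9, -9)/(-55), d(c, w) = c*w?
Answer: 55/75214 ≈ 0.00073125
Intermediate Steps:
T(n) = -81/55 (T(n) = -9*(-9)/(-55) = 81*(-1/55) = -81/55)
1/(E(-37) + T(69)) = 1/((-37)² - 81/55) = 1/(1369 - 81/55) = 1/(75214/55) = 55/75214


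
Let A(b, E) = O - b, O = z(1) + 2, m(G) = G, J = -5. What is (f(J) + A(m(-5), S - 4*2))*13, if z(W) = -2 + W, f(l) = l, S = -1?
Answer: 13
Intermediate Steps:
O = 1 (O = (-2 + 1) + 2 = -1 + 2 = 1)
A(b, E) = 1 - b
(f(J) + A(m(-5), S - 4*2))*13 = (-5 + (1 - 1*(-5)))*13 = (-5 + (1 + 5))*13 = (-5 + 6)*13 = 1*13 = 13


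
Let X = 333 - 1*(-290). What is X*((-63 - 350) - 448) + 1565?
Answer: -534838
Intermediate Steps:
X = 623 (X = 333 + 290 = 623)
X*((-63 - 350) - 448) + 1565 = 623*((-63 - 350) - 448) + 1565 = 623*(-413 - 448) + 1565 = 623*(-861) + 1565 = -536403 + 1565 = -534838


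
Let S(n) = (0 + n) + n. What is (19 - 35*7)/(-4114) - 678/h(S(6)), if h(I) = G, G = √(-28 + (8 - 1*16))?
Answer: 113/2057 + 113*I ≈ 0.054934 + 113.0*I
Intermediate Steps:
S(n) = 2*n (S(n) = n + n = 2*n)
G = 6*I (G = √(-28 + (8 - 16)) = √(-28 - 8) = √(-36) = 6*I ≈ 6.0*I)
h(I) = 6*I
(19 - 35*7)/(-4114) - 678/h(S(6)) = (19 - 35*7)/(-4114) - 678*(-I/6) = (19 - 245)*(-1/4114) - (-113)*I = -226*(-1/4114) + 113*I = 113/2057 + 113*I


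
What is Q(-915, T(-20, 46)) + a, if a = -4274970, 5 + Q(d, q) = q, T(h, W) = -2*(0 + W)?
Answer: -4275067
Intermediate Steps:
T(h, W) = -2*W
Q(d, q) = -5 + q
Q(-915, T(-20, 46)) + a = (-5 - 2*46) - 4274970 = (-5 - 92) - 4274970 = -97 - 4274970 = -4275067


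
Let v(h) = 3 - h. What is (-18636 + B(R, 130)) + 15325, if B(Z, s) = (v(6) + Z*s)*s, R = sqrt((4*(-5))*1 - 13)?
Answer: -3701 + 16900*I*sqrt(33) ≈ -3701.0 + 97083.0*I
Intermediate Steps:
R = I*sqrt(33) (R = sqrt(-20*1 - 13) = sqrt(-20 - 13) = sqrt(-33) = I*sqrt(33) ≈ 5.7446*I)
B(Z, s) = s*(-3 + Z*s) (B(Z, s) = ((3 - 1*6) + Z*s)*s = ((3 - 6) + Z*s)*s = (-3 + Z*s)*s = s*(-3 + Z*s))
(-18636 + B(R, 130)) + 15325 = (-18636 + 130*(-3 + (I*sqrt(33))*130)) + 15325 = (-18636 + 130*(-3 + 130*I*sqrt(33))) + 15325 = (-18636 + (-390 + 16900*I*sqrt(33))) + 15325 = (-19026 + 16900*I*sqrt(33)) + 15325 = -3701 + 16900*I*sqrt(33)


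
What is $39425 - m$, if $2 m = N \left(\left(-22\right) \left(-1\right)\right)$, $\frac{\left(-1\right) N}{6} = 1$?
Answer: $39491$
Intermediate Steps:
$N = -6$ ($N = \left(-6\right) 1 = -6$)
$m = -66$ ($m = \frac{\left(-6\right) \left(\left(-22\right) \left(-1\right)\right)}{2} = \frac{\left(-6\right) 22}{2} = \frac{1}{2} \left(-132\right) = -66$)
$39425 - m = 39425 - -66 = 39425 + 66 = 39491$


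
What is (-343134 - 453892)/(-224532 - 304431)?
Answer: 797026/528963 ≈ 1.5068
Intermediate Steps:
(-343134 - 453892)/(-224532 - 304431) = -797026/(-528963) = -797026*(-1/528963) = 797026/528963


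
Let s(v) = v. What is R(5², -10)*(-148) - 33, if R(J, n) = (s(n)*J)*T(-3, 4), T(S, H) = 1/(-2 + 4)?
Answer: 18467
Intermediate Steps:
T(S, H) = ½ (T(S, H) = 1/2 = ½)
R(J, n) = J*n/2 (R(J, n) = (n*J)*(½) = (J*n)*(½) = J*n/2)
R(5², -10)*(-148) - 33 = ((½)*5²*(-10))*(-148) - 33 = ((½)*25*(-10))*(-148) - 33 = -125*(-148) - 33 = 18500 - 33 = 18467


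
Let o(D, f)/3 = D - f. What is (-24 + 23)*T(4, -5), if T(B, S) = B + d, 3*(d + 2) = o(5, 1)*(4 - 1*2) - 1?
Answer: -29/3 ≈ -9.6667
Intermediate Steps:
o(D, f) = -3*f + 3*D (o(D, f) = 3*(D - f) = -3*f + 3*D)
d = 17/3 (d = -2 + ((-3*1 + 3*5)*(4 - 1*2) - 1)/3 = -2 + ((-3 + 15)*(4 - 2) - 1)/3 = -2 + (12*2 - 1)/3 = -2 + (24 - 1)/3 = -2 + (⅓)*23 = -2 + 23/3 = 17/3 ≈ 5.6667)
T(B, S) = 17/3 + B (T(B, S) = B + 17/3 = 17/3 + B)
(-24 + 23)*T(4, -5) = (-24 + 23)*(17/3 + 4) = -1*29/3 = -29/3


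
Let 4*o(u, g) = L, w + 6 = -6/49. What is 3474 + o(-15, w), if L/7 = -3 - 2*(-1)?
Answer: 13889/4 ≈ 3472.3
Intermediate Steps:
w = -300/49 (w = -6 - 6/49 = -300/49 ≈ -6.1225)
L = -7 (L = 7*(-3 - 2*(-1)) = 7*(-3 + 2) = 7*(-1) = -7)
o(u, g) = -7/4 (o(u, g) = (¼)*(-7) = -7/4)
3474 + o(-15, w) = 3474 - 7/4 = 13889/4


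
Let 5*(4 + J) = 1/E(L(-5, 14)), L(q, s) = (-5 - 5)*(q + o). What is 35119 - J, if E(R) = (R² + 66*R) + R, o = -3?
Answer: 2065232399/58800 ≈ 35123.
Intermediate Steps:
L(q, s) = 30 - 10*q (L(q, s) = (-5 - 5)*(q - 3) = -10*(-3 + q) = 30 - 10*q)
E(R) = R² + 67*R
J = -235199/58800 (J = -4 + 1/(5*(((30 - 10*(-5))*(67 + (30 - 10*(-5)))))) = -4 + 1/(5*(((30 + 50)*(67 + (30 + 50))))) = -4 + 1/(5*((80*(67 + 80)))) = -4 + 1/(5*((80*147))) = -4 + (⅕)/11760 = -4 + (⅕)*(1/11760) = -4 + 1/58800 = -235199/58800 ≈ -4.0000)
35119 - J = 35119 - 1*(-235199/58800) = 35119 + 235199/58800 = 2065232399/58800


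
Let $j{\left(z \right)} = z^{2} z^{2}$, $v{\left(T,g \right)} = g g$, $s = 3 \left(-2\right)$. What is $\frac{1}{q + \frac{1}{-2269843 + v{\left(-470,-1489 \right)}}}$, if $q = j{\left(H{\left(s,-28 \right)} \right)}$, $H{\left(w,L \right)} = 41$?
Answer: $\frac{52722}{148979771441} \approx 3.5389 \cdot 10^{-7}$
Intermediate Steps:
$s = -6$
$v{\left(T,g \right)} = g^{2}$
$j{\left(z \right)} = z^{4}$
$q = 2825761$ ($q = 41^{4} = 2825761$)
$\frac{1}{q + \frac{1}{-2269843 + v{\left(-470,-1489 \right)}}} = \frac{1}{2825761 + \frac{1}{-2269843 + \left(-1489\right)^{2}}} = \frac{1}{2825761 + \frac{1}{-2269843 + 2217121}} = \frac{1}{2825761 + \frac{1}{-52722}} = \frac{1}{2825761 - \frac{1}{52722}} = \frac{1}{\frac{148979771441}{52722}} = \frac{52722}{148979771441}$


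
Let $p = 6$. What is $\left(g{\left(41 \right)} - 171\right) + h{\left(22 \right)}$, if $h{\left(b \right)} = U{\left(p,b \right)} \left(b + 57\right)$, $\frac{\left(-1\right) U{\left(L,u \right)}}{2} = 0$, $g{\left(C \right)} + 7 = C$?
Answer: $-137$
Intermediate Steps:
$g{\left(C \right)} = -7 + C$
$U{\left(L,u \right)} = 0$ ($U{\left(L,u \right)} = \left(-2\right) 0 = 0$)
$h{\left(b \right)} = 0$ ($h{\left(b \right)} = 0 \left(b + 57\right) = 0 \left(57 + b\right) = 0$)
$\left(g{\left(41 \right)} - 171\right) + h{\left(22 \right)} = \left(\left(-7 + 41\right) - 171\right) + 0 = \left(34 - 171\right) + 0 = -137 + 0 = -137$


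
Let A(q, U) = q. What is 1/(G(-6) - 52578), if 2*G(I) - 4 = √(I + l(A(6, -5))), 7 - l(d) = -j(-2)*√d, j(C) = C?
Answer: -1/(52576 - I*√(-1 + 2*√6)/2) ≈ -1.902e-5 - 3.5717e-10*I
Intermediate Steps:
l(d) = 7 - 2*√d (l(d) = 7 - (-1)*(-2*√d) = 7 - 2*√d)
G(I) = 2 + √(7 + I - 2*√6)/2 (G(I) = 2 + √(I + (7 - 2*√6))/2 = 2 + √(7 + I - 2*√6)/2)
1/(G(-6) - 52578) = 1/((2 + √(7 - 6 - 2*√6)/2) - 52578) = 1/((2 + √(1 - 2*√6)/2) - 52578) = 1/(-52576 + √(1 - 2*√6)/2)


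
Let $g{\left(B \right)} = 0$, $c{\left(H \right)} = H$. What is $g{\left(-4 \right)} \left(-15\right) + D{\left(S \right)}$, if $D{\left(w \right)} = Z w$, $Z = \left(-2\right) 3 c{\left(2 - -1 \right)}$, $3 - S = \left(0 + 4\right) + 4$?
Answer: $90$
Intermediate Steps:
$S = -5$ ($S = 3 - \left(\left(0 + 4\right) + 4\right) = 3 - \left(4 + 4\right) = 3 - 8 = -5$)
$Z = -18$ ($Z = \left(-2\right) 3 \left(2 - -1\right) = - 6 \left(2 + 1\right) = \left(-6\right) 3 = -18$)
$D{\left(w \right)} = - 18 w$
$g{\left(-4 \right)} \left(-15\right) + D{\left(S \right)} = 0 \left(-15\right) - -90 = 0 + 90 = 90$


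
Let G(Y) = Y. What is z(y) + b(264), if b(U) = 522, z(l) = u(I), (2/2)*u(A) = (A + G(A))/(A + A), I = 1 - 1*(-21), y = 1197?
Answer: 523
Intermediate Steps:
I = 22 (I = 1 + 21 = 22)
u(A) = 1 (u(A) = (A + A)/(A + A) = (2*A)/((2*A)) = (2*A)*(1/(2*A)) = 1)
z(l) = 1
z(y) + b(264) = 1 + 522 = 523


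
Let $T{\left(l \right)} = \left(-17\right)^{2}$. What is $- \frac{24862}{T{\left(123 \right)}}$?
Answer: $- \frac{24862}{289} \approx -86.028$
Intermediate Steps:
$T{\left(l \right)} = 289$
$- \frac{24862}{T{\left(123 \right)}} = - \frac{24862}{289}$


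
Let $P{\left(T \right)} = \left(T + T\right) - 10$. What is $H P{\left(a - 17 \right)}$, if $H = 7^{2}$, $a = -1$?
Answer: $-2254$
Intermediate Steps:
$P{\left(T \right)} = -10 + 2 T$ ($P{\left(T \right)} = 2 T - 10 = -10 + 2 T$)
$H = 49$
$H P{\left(a - 17 \right)} = 49 \left(-10 + 2 \left(-1 - 17\right)\right) = 49 \left(-10 + 2 \left(-18\right)\right) = 49 \left(-10 - 36\right) = 49 \left(-46\right) = -2254$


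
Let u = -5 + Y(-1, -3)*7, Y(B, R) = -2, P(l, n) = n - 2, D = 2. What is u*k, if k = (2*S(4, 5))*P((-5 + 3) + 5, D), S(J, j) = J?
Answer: 0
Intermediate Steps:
P(l, n) = -2 + n
u = -19 (u = -5 - 2*7 = -5 - 14 = -19)
k = 0 (k = (2*4)*(-2 + 2) = 8*0 = 0)
u*k = -19*0 = 0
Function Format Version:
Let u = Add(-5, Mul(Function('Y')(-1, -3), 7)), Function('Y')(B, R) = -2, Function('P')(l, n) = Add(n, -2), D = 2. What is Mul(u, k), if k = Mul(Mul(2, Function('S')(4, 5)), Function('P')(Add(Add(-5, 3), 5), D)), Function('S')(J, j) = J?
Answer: 0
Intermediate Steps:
Function('P')(l, n) = Add(-2, n)
u = -19 (u = Add(-5, Mul(-2, 7)) = Add(-5, -14) = -19)
k = 0 (k = Mul(Mul(2, 4), Add(-2, 2)) = Mul(8, 0) = 0)
Mul(u, k) = Mul(-19, 0) = 0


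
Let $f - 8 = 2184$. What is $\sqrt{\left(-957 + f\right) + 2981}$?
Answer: $2 \sqrt{1054} \approx 64.931$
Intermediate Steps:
$f = 2192$ ($f = 8 + 2184 = 2192$)
$\sqrt{\left(-957 + f\right) + 2981} = \sqrt{\left(-957 + 2192\right) + 2981} = \sqrt{1235 + 2981} = \sqrt{4216} = 2 \sqrt{1054}$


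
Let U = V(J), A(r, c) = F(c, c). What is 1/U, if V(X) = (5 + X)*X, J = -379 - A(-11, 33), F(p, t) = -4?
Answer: 1/138750 ≈ 7.2072e-6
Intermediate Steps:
A(r, c) = -4
J = -375 (J = -379 - 1*(-4) = -379 + 4 = -375)
V(X) = X*(5 + X)
U = 138750 (U = -375*(5 - 375) = -375*(-370) = 138750)
1/U = 1/138750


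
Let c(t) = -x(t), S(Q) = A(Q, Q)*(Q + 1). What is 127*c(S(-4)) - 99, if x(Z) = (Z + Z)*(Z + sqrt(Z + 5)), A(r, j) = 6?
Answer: -82395 + 4572*I*sqrt(13) ≈ -82395.0 + 16485.0*I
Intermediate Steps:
x(Z) = 2*Z*(Z + sqrt(5 + Z)) (x(Z) = (2*Z)*(Z + sqrt(5 + Z)) = 2*Z*(Z + sqrt(5 + Z)))
S(Q) = 6 + 6*Q (S(Q) = 6*(Q + 1) = 6*(1 + Q) = 6 + 6*Q)
c(t) = -2*t*(t + sqrt(5 + t))
127*c(S(-4)) - 99 = 127*(-2*(6 + 6*(-4))*((6 + 6*(-4)) + sqrt(5 + (6 + 6*(-4))))) - 99 = 127*(-2*(6 - 24)*((6 - 24) + sqrt(5 + (6 - 24)))) - 99 = 127*(-2*(-18)*(-18 + sqrt(5 - 18))) - 99 = 127*(-2*(-18)*(-18 + sqrt(-13))) - 99 = 127*(-2*(-18)*(-18 + I*sqrt(13))) - 99 = 127*(-648 + 36*I*sqrt(13)) - 99 = (-82296 + 4572*I*sqrt(13)) - 99 = -82395 + 4572*I*sqrt(13)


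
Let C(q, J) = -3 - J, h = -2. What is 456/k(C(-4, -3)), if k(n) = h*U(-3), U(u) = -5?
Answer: 228/5 ≈ 45.600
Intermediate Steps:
k(n) = 10 (k(n) = -2*(-5) = 10)
456/k(C(-4, -3)) = 456/10 = 456*(1/10) = 228/5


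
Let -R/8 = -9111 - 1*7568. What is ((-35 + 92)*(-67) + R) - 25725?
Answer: 103888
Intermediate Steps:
R = 133432 (R = -8*(-9111 - 1*7568) = -8*(-9111 - 7568) = -8*(-16679) = 133432)
((-35 + 92)*(-67) + R) - 25725 = ((-35 + 92)*(-67) + 133432) - 25725 = (57*(-67) + 133432) - 25725 = (-3819 + 133432) - 25725 = 129613 - 25725 = 103888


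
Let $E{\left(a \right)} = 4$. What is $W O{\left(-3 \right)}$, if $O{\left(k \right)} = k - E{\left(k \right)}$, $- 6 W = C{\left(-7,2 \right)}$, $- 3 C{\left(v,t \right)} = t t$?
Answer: $- \frac{14}{9} \approx -1.5556$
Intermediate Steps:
$C{\left(v,t \right)} = - \frac{t^{2}}{3}$ ($C{\left(v,t \right)} = - \frac{t t}{3} = - \frac{t^{2}}{3}$)
$W = \frac{2}{9}$ ($W = - \frac{\left(- \frac{1}{3}\right) 2^{2}}{6} = - \frac{\left(- \frac{1}{3}\right) 4}{6} = \left(- \frac{1}{6}\right) \left(- \frac{4}{3}\right) = \frac{2}{9} \approx 0.22222$)
$O{\left(k \right)} = -4 + k$ ($O{\left(k \right)} = k - 4 = -4 + k$)
$W O{\left(-3 \right)} = \frac{2 \left(-4 - 3\right)}{9} = \frac{2}{9} \left(-7\right) = - \frac{14}{9}$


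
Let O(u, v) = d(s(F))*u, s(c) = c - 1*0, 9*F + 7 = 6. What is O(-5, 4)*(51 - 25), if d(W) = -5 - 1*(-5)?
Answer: 0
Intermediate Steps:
F = -⅑ (F = -7/9 + (⅑)*6 = -7/9 + ⅔ = -⅑ ≈ -0.11111)
s(c) = c (s(c) = c + 0 = c)
d(W) = 0 (d(W) = -5 + 5 = 0)
O(u, v) = 0 (O(u, v) = 0*u = 0)
O(-5, 4)*(51 - 25) = 0*(51 - 25) = 0*26 = 0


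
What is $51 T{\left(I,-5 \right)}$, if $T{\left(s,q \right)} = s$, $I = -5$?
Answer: $-255$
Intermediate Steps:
$51 T{\left(I,-5 \right)} = 51 \left(-5\right) = -255$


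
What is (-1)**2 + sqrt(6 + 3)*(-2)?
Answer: -5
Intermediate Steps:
(-1)**2 + sqrt(6 + 3)*(-2) = 1 + sqrt(9)*(-2) = 1 + 3*(-2) = 1 - 6 = -5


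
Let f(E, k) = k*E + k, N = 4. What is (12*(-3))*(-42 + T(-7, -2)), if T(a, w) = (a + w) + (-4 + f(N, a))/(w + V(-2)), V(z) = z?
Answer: 1485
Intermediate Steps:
f(E, k) = k + E*k (f(E, k) = E*k + k = k + E*k)
T(a, w) = a + w + (-4 + 5*a)/(-2 + w) (T(a, w) = (a + w) + (-4 + a*(1 + 4))/(w - 2) = (a + w) + (-4 + a*5)/(-2 + w) = (a + w) + (-4 + 5*a)/(-2 + w) = a + w + (-4 + 5*a)/(-2 + w))
(12*(-3))*(-42 + T(-7, -2)) = (12*(-3))*(-42 + (-4 + (-2)² - 2*(-2) + 3*(-7) - 7*(-2))/(-2 - 2)) = -36*(-42 + (-4 + 4 + 4 - 21 + 14)/(-4)) = -36*(-42 - ¼*(-3)) = -36*(-42 + ¾) = -36*(-165/4) = 1485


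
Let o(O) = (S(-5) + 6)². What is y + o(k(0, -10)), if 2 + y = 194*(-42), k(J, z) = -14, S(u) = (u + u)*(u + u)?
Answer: 3086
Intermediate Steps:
S(u) = 4*u² (S(u) = (2*u)*(2*u) = 4*u²)
o(O) = 11236 (o(O) = (4*(-5)² + 6)² = (4*25 + 6)² = (100 + 6)² = 106² = 11236)
y = -8150 (y = -2 + 194*(-42) = -2 - 8148 = -8150)
y + o(k(0, -10)) = -8150 + 11236 = 3086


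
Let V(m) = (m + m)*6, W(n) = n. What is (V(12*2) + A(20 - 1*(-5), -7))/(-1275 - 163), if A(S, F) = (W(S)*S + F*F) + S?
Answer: -987/1438 ≈ -0.68637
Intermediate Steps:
V(m) = 12*m (V(m) = (2*m)*6 = 12*m)
A(S, F) = S + F² + S² (A(S, F) = (S*S + F*F) + S = (S² + F²) + S = (F² + S²) + S = S + F² + S²)
(V(12*2) + A(20 - 1*(-5), -7))/(-1275 - 163) = (12*(12*2) + ((20 - 1*(-5)) + (-7)² + (20 - 1*(-5))²))/(-1275 - 163) = (12*24 + ((20 + 5) + 49 + (20 + 5)²))/(-1438) = (288 + (25 + 49 + 25²))*(-1/1438) = (288 + (25 + 49 + 625))*(-1/1438) = (288 + 699)*(-1/1438) = 987*(-1/1438) = -987/1438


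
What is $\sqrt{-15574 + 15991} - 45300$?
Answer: $-45300 + \sqrt{417} \approx -45280.0$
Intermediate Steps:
$\sqrt{-15574 + 15991} - 45300 = \sqrt{417} - 45300 = -45300 + \sqrt{417}$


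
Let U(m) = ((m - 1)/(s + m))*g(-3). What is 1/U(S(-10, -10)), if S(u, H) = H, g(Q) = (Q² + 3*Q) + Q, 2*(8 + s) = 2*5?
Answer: -13/33 ≈ -0.39394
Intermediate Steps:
s = -3 (s = -8 + (2*5)/2 = -8 + (½)*10 = -8 + 5 = -3)
g(Q) = Q² + 4*Q
U(m) = -3*(-1 + m)/(-3 + m) (U(m) = ((m - 1)/(-3 + m))*(-3*(4 - 3)) = ((-1 + m)/(-3 + m))*(-3*1) = ((-1 + m)/(-3 + m))*(-3) = -3*(-1 + m)/(-3 + m))
1/U(S(-10, -10)) = 1/(3*(1 - 1*(-10))/(-3 - 10)) = 1/(3*(1 + 10)/(-13)) = 1/(3*(-1/13)*11) = 1/(-33/13) = -13/33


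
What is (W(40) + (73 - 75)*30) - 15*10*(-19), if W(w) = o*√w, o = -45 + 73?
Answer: 2790 + 56*√10 ≈ 2967.1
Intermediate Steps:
o = 28
W(w) = 28*√w
(W(40) + (73 - 75)*30) - 15*10*(-19) = (28*√40 + (73 - 75)*30) - 15*10*(-19) = (28*(2*√10) - 2*30) - 150*(-19) = (56*√10 - 60) + 2850 = (-60 + 56*√10) + 2850 = 2790 + 56*√10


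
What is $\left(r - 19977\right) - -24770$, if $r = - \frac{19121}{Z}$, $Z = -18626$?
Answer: $\frac{89293539}{18626} \approx 4794.0$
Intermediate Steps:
$r = \frac{19121}{18626}$ ($r = - \frac{19121}{-18626} = \left(-19121\right) \left(- \frac{1}{18626}\right) = \frac{19121}{18626} \approx 1.0266$)
$\left(r - 19977\right) - -24770 = \left(\frac{19121}{18626} - 19977\right) - -24770 = - \frac{372072481}{18626} + 24770 = \frac{89293539}{18626}$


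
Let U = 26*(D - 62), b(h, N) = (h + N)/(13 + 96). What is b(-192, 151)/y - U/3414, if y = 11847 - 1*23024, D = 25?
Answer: 586068920/2079626151 ≈ 0.28181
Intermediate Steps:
b(h, N) = N/109 + h/109 (b(h, N) = (N + h)/109 = (N + h)*(1/109) = N/109 + h/109)
U = -962 (U = 26*(25 - 62) = 26*(-37) = -962)
y = -11177 (y = 11847 - 23024 = -11177)
b(-192, 151)/y - U/3414 = ((1/109)*151 + (1/109)*(-192))/(-11177) - 1*(-962)/3414 = (151/109 - 192/109)*(-1/11177) + 962*(1/3414) = -41/109*(-1/11177) + 481/1707 = 41/1218293 + 481/1707 = 586068920/2079626151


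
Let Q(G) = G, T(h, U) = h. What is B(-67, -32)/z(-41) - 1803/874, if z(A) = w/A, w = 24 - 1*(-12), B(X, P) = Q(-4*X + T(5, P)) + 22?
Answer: -5317969/15732 ≈ -338.04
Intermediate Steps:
B(X, P) = 27 - 4*X (B(X, P) = (-4*X + 5) + 22 = (5 - 4*X) + 22 = 27 - 4*X)
w = 36 (w = 24 + 12 = 36)
z(A) = 36/A
B(-67, -32)/z(-41) - 1803/874 = (27 - 4*(-67))/((36/(-41))) - 1803/874 = (27 + 268)/((36*(-1/41))) - 1803*1/874 = 295/(-36/41) - 1803/874 = 295*(-41/36) - 1803/874 = -12095/36 - 1803/874 = -5317969/15732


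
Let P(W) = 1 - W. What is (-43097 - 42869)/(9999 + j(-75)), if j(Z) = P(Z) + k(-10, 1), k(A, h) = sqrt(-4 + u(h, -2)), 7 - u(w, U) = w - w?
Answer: -433053725/50752811 + 42983*sqrt(3)/50752811 ≈ -8.5311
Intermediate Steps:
u(w, U) = 7 (u(w, U) = 7 - (w - w) = 7 - 1*0 = 7 + 0 = 7)
k(A, h) = sqrt(3) (k(A, h) = sqrt(-4 + 7) = sqrt(3))
j(Z) = 1 + sqrt(3) - Z (j(Z) = (1 - Z) + sqrt(3) = 1 + sqrt(3) - Z)
(-43097 - 42869)/(9999 + j(-75)) = (-43097 - 42869)/(9999 + (1 + sqrt(3) - 1*(-75))) = -85966/(9999 + (1 + sqrt(3) + 75)) = -85966/(9999 + (76 + sqrt(3))) = -85966/(10075 + sqrt(3))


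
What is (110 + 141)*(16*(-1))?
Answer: -4016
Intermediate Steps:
(110 + 141)*(16*(-1)) = 251*(-16) = -4016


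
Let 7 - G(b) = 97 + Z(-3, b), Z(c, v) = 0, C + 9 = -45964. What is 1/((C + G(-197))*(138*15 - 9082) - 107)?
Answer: 1/322993649 ≈ 3.0960e-9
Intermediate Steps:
C = -45973 (C = -9 - 45964 = -45973)
G(b) = -90 (G(b) = 7 - (97 + 0) = 7 - 1*97 = 7 - 97 = -90)
1/((C + G(-197))*(138*15 - 9082) - 107) = 1/((-45973 - 90)*(138*15 - 9082) - 107) = 1/(-46063*(2070 - 9082) - 107) = 1/(-46063*(-7012) - 107) = 1/(322993756 - 107) = 1/322993649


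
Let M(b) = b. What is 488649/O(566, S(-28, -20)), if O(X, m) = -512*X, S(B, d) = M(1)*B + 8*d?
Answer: -488649/289792 ≈ -1.6862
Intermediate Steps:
S(B, d) = B + 8*d (S(B, d) = 1*B + 8*d = B + 8*d)
488649/O(566, S(-28, -20)) = 488649/((-512*566)) = 488649/(-289792) = 488649*(-1/289792) = -488649/289792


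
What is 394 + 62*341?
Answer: 21536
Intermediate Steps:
394 + 62*341 = 394 + 21142 = 21536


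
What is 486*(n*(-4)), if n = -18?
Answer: 34992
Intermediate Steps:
486*(n*(-4)) = 486*(-18*(-4)) = 486*72 = 34992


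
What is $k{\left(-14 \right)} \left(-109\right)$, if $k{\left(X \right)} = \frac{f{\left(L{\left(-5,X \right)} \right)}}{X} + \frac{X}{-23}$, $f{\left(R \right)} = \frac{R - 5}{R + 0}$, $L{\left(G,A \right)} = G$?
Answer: $- \frac{8175}{161} \approx -50.776$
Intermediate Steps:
$f{\left(R \right)} = \frac{-5 + R}{R}$
$k{\left(X \right)} = \frac{2}{X} - \frac{X}{23}$ ($k{\left(X \right)} = \frac{\frac{1}{-5} \left(-5 - 5\right)}{X} + \frac{X}{-23} = \frac{\left(- \frac{1}{5}\right) \left(-10\right)}{X} + X \left(- \frac{1}{23}\right) = \frac{2}{X} - \frac{X}{23}$)
$k{\left(-14 \right)} \left(-109\right) = \left(\frac{2}{-14} - - \frac{14}{23}\right) \left(-109\right) = \left(2 \left(- \frac{1}{14}\right) + \frac{14}{23}\right) \left(-109\right) = \left(- \frac{1}{7} + \frac{14}{23}\right) \left(-109\right) = \frac{75}{161} \left(-109\right) = - \frac{8175}{161}$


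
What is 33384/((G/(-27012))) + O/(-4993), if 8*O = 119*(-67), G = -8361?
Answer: 4002256882245/37107976 ≈ 1.0785e+5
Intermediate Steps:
O = -7973/8 (O = (119*(-67))/8 = (⅛)*(-7973) = -7973/8 ≈ -996.63)
33384/((G/(-27012))) + O/(-4993) = 33384/((-8361/(-27012))) - 7973/8/(-4993) = 33384/((-8361*(-1/27012))) - 7973/8*(-1/4993) = 33384/(2787/9004) + 7973/39944 = 33384*(9004/2787) + 7973/39944 = 100196512/929 + 7973/39944 = 4002256882245/37107976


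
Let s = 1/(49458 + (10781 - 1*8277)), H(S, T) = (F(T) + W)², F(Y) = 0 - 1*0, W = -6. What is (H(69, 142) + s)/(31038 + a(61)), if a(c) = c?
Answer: 1870633/1615966238 ≈ 0.0011576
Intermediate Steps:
F(Y) = 0 (F(Y) = 0 + 0 = 0)
H(S, T) = 36 (H(S, T) = (0 - 6)² = (-6)² = 36)
s = 1/51962 (s = 1/(49458 + (10781 - 8277)) = 1/(49458 + 2504) = 1/51962 ≈ 1.9245e-5)
(H(69, 142) + s)/(31038 + a(61)) = (36 + 1/51962)/(31038 + 61) = (1870633/51962)/31099 = (1870633/51962)*(1/31099) = 1870633/1615966238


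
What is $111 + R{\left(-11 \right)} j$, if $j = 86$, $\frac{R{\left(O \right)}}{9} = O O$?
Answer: $93765$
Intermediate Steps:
$R{\left(O \right)} = 9 O^{2}$ ($R{\left(O \right)} = 9 O O = 9 O^{2}$)
$111 + R{\left(-11 \right)} j = 111 + 9 \left(-11\right)^{2} \cdot 86 = 111 + 9 \cdot 121 \cdot 86 = 111 + 1089 \cdot 86 = 111 + 93654 = 93765$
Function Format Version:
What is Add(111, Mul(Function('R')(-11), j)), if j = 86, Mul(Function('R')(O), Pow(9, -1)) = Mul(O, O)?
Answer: 93765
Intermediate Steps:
Function('R')(O) = Mul(9, Pow(O, 2)) (Function('R')(O) = Mul(9, Mul(O, O)) = Mul(9, Pow(O, 2)))
Add(111, Mul(Function('R')(-11), j)) = Add(111, Mul(Mul(9, Pow(-11, 2)), 86)) = Add(111, Mul(Mul(9, 121), 86)) = Add(111, Mul(1089, 86)) = Add(111, 93654) = 93765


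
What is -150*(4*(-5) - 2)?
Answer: 3300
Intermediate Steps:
-150*(4*(-5) - 2) = -150*(-20 - 2) = -150*(-22) = 3300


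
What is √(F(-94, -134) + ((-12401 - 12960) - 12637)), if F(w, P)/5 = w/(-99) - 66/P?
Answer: I*√185718773933/2211 ≈ 194.91*I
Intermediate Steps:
F(w, P) = -330/P - 5*w/99 (F(w, P) = 5*(w/(-99) - 66/P) = 5*(w*(-1/99) - 66/P) = 5*(-w/99 - 66/P) = 5*(-66/P - w/99) = -330/P - 5*w/99)
√(F(-94, -134) + ((-12401 - 12960) - 12637)) = √((-330/(-134) - 5/99*(-94)) + ((-12401 - 12960) - 12637)) = √((-330*(-1/134) + 470/99) + (-25361 - 12637)) = √((165/67 + 470/99) - 37998) = √(47825/6633 - 37998) = √(-251992909/6633) = I*√185718773933/2211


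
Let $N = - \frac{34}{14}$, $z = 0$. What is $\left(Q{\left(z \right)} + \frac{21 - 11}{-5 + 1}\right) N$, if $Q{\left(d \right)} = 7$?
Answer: $- \frac{153}{14} \approx -10.929$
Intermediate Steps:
$N = - \frac{17}{7}$ ($N = \left(-34\right) \frac{1}{14} = - \frac{17}{7} \approx -2.4286$)
$\left(Q{\left(z \right)} + \frac{21 - 11}{-5 + 1}\right) N = \left(7 + \frac{21 - 11}{-5 + 1}\right) \left(- \frac{17}{7}\right) = \left(7 + \frac{10}{-4}\right) \left(- \frac{17}{7}\right) = \left(7 + 10 \left(- \frac{1}{4}\right)\right) \left(- \frac{17}{7}\right) = \left(7 - \frac{5}{2}\right) \left(- \frac{17}{7}\right) = \frac{9}{2} \left(- \frac{17}{7}\right) = - \frac{153}{14}$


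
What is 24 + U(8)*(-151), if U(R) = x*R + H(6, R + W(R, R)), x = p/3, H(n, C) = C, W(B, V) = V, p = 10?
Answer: -19256/3 ≈ -6418.7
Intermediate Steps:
x = 10/3 ≈ 3.3333
U(R) = 16*R/3 (U(R) = 10*R/3 + (R + R) = 10*R/3 + 2*R = 16*R/3)
24 + U(8)*(-151) = 24 + ((16/3)*8)*(-151) = 24 + (128/3)*(-151) = 24 - 19328/3 = -19256/3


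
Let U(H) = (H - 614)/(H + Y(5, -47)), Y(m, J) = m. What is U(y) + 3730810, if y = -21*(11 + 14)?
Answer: 1940022339/520 ≈ 3.7308e+6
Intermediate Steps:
y = -525 (y = -21*25 = -525)
U(H) = (-614 + H)/(5 + H) (U(H) = (H - 614)/(H + 5) = (-614 + H)/(5 + H))
U(y) + 3730810 = (-614 - 525)/(5 - 525) + 3730810 = -1139/(-520) + 3730810 = -1/520*(-1139) + 3730810 = 1139/520 + 3730810 = 1940022339/520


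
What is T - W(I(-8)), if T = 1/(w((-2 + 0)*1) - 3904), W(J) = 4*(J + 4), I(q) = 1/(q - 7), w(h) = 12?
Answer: -918527/58380 ≈ -15.734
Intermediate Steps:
I(q) = 1/(-7 + q)
W(J) = 16 + 4*J (W(J) = 4*(4 + J) = 16 + 4*J)
T = -1/3892 (T = 1/(12 - 3904) = 1/(-3892) = -1/3892 ≈ -0.00025694)
T - W(I(-8)) = -1/3892 - (16 + 4/(-7 - 8)) = -1/3892 - (16 + 4/(-15)) = -1/3892 - (16 + 4*(-1/15)) = -1/3892 - (16 - 4/15) = -1/3892 - 1*236/15 = -1/3892 - 236/15 = -918527/58380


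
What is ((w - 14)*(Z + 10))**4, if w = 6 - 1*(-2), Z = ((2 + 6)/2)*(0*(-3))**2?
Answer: 12960000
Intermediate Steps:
Z = 0 (Z = (8*(1/2))*0**2 = 4*0 = 0)
w = 8 (w = 6 + 2 = 8)
((w - 14)*(Z + 10))**4 = ((8 - 14)*(0 + 10))**4 = (-6*10)**4 = (-60)**4 = 12960000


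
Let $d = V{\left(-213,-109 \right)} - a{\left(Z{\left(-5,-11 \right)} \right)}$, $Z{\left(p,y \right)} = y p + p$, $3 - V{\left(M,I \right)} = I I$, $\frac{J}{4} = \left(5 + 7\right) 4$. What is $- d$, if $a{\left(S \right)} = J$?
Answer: $12070$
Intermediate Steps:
$J = 192$ ($J = 4 \left(5 + 7\right) 4 = 4 \cdot 12 \cdot 4 = 4 \cdot 48 = 192$)
$V{\left(M,I \right)} = 3 - I^{2}$ ($V{\left(M,I \right)} = 3 - I I = 3 - I^{2}$)
$Z{\left(p,y \right)} = p + p y$ ($Z{\left(p,y \right)} = p y + p = p + p y$)
$a{\left(S \right)} = 192$
$d = -12070$ ($d = \left(3 - \left(-109\right)^{2}\right) - 192 = \left(3 - 11881\right) - 192 = -11878 - 192 = -12070$)
$- d = \left(-1\right) \left(-12070\right) = 12070$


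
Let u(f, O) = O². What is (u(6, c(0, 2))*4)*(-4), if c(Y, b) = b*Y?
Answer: 0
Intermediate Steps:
c(Y, b) = Y*b
(u(6, c(0, 2))*4)*(-4) = ((0*2)²*4)*(-4) = (0²*4)*(-4) = (0*4)*(-4) = 0*(-4) = 0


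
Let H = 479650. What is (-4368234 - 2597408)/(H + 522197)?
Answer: -6965642/1001847 ≈ -6.9528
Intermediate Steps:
(-4368234 - 2597408)/(H + 522197) = (-4368234 - 2597408)/(479650 + 522197) = -6965642/1001847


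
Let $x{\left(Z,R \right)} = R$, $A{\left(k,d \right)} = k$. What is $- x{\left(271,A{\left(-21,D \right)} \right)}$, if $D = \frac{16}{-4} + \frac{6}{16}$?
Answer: $21$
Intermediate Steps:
$D = - \frac{29}{8}$ ($D = 16 \left(- \frac{1}{4}\right) + 6 \cdot \frac{1}{16} = -4 + \frac{3}{8} = - \frac{29}{8} \approx -3.625$)
$- x{\left(271,A{\left(-21,D \right)} \right)} = \left(-1\right) \left(-21\right) = 21$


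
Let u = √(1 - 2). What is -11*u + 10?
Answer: 10 - 11*I ≈ 10.0 - 11.0*I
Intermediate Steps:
u = I (u = √(-1) = I ≈ 1.0*I)
-11*u + 10 = -11*I + 10 = 10 - 11*I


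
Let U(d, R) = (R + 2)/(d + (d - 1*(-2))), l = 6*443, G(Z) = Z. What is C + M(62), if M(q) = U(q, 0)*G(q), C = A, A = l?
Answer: 167516/63 ≈ 2659.0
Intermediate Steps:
l = 2658
A = 2658
C = 2658
U(d, R) = (2 + R)/(2 + 2*d) (U(d, R) = (2 + R)/(d + (d + 2)) = (2 + R)/(d + (2 + d)) = (2 + R)/(2 + 2*d))
M(q) = q/(1 + q) (M(q) = ((2 + 0)/(2*(1 + q)))*q = ((1/2)*2/(1 + q))*q = q/(1 + q))
C + M(62) = 2658 + 62/(1 + 62) = 2658 + 62/63 = 167516/63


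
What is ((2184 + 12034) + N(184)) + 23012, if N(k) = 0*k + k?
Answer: 37414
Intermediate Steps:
N(k) = k (N(k) = 0 + k = k)
((2184 + 12034) + N(184)) + 23012 = ((2184 + 12034) + 184) + 23012 = (14218 + 184) + 23012 = 14402 + 23012 = 37414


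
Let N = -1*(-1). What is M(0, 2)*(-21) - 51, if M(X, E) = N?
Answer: -72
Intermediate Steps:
N = 1
M(X, E) = 1
M(0, 2)*(-21) - 51 = 1*(-21) - 51 = -21 - 51 = -72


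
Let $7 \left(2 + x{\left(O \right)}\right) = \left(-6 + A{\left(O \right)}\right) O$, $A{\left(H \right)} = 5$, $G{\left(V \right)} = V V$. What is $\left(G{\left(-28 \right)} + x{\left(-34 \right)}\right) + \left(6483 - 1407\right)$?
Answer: $\frac{41040}{7} \approx 5862.9$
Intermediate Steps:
$G{\left(V \right)} = V^{2}$
$x{\left(O \right)} = -2 - \frac{O}{7}$ ($x{\left(O \right)} = -2 + \frac{\left(-6 + 5\right) O}{7} = -2 + \frac{\left(-1\right) O}{7} = -2 - \frac{O}{7}$)
$\left(G{\left(-28 \right)} + x{\left(-34 \right)}\right) + \left(6483 - 1407\right) = \left(\left(-28\right)^{2} - - \frac{20}{7}\right) + \left(6483 - 1407\right) = \left(784 + \left(-2 + \frac{34}{7}\right)\right) + \left(6483 - 1407\right) = \left(784 + \frac{20}{7}\right) + 5076 = \frac{5508}{7} + 5076 = \frac{41040}{7}$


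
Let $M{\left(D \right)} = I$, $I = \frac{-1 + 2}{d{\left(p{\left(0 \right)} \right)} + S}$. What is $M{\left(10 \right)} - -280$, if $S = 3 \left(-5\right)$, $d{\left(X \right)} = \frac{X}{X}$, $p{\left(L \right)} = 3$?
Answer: $\frac{3919}{14} \approx 279.93$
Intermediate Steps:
$d{\left(X \right)} = 1$
$S = -15$
$I = - \frac{1}{14}$ ($I = \frac{-1 + 2}{1 - 15} = 1 \frac{1}{-14} = 1 \left(- \frac{1}{14}\right) = - \frac{1}{14} \approx -0.071429$)
$M{\left(D \right)} = - \frac{1}{14}$
$M{\left(10 \right)} - -280 = - \frac{1}{14} - -280 = - \frac{1}{14} + 280 = \frac{3919}{14}$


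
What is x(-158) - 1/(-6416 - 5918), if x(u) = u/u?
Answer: 12335/12334 ≈ 1.0001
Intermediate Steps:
x(u) = 1
x(-158) - 1/(-6416 - 5918) = 1 - 1/(-6416 - 5918) = 1 - 1/(-12334) = 1 - 1*(-1/12334) = 1 + 1/12334 = 12335/12334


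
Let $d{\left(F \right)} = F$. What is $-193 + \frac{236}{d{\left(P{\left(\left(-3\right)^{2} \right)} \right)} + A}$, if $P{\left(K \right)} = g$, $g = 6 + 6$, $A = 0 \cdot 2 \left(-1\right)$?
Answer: $- \frac{520}{3} \approx -173.33$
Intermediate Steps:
$A = 0$ ($A = 0 \left(-1\right) = 0$)
$g = 12$
$P{\left(K \right)} = 12$
$-193 + \frac{236}{d{\left(P{\left(\left(-3\right)^{2} \right)} \right)} + A} = -193 + \frac{236}{12 + 0} = -193 + \frac{236}{12} = -193 + 236 \cdot \frac{1}{12} = -193 + \frac{59}{3} = - \frac{520}{3}$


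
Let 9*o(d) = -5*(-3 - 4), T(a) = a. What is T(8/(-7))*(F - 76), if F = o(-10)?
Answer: 5192/63 ≈ 82.413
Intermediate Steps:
o(d) = 35/9 (o(d) = (-5*(-3 - 4))/9 = (-5*(-7))/9 = (⅑)*35 = 35/9)
F = 35/9 ≈ 3.8889
T(8/(-7))*(F - 76) = (8/(-7))*(35/9 - 76) = (8*(-⅐))*(-649/9) = -8/7*(-649/9) = 5192/63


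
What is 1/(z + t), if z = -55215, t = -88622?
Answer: -1/143837 ≈ -6.9523e-6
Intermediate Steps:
1/(z + t) = 1/(-55215 - 88622) = 1/(-143837) = -1/143837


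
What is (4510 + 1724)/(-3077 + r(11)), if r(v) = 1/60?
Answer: -374040/184619 ≈ -2.0260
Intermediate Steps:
r(v) = 1/60
(4510 + 1724)/(-3077 + r(11)) = (4510 + 1724)/(-3077 + 1/60) = 6234/(-184619/60) = 6234*(-60/184619) = -374040/184619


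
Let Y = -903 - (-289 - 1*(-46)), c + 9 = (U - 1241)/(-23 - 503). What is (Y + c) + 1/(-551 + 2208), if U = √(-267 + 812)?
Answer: -581031495/871582 - √545/526 ≈ -666.68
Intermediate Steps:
U = √545 ≈ 23.345
c = -3493/526 - √545/526 (c = -9 + (√545 - 1241)/(-23 - 503) = -9 + (-1241 + √545)/(-526) = -9 + (-1241 + √545)*(-1/526) = -9 + (1241/526 - √545/526) = -3493/526 - √545/526 ≈ -6.6851)
Y = -660 (Y = -903 - (-289 + 46) = -903 - 1*(-243) = -903 + 243 = -660)
(Y + c) + 1/(-551 + 2208) = (-660 + (-3493/526 - √545/526)) + 1/(-551 + 2208) = (-350653/526 - √545/526) + 1/1657 = -581031495/871582 - √545/526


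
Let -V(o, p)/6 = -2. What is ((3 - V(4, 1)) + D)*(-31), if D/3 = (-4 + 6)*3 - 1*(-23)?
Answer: -2418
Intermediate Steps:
V(o, p) = 12 (V(o, p) = -6*(-2) = 12)
D = 87 (D = 3*((-4 + 6)*3 - 1*(-23)) = 3*(2*3 + 23) = 3*(6 + 23) = 3*29 = 87)
((3 - V(4, 1)) + D)*(-31) = ((3 - 1*12) + 87)*(-31) = ((3 - 12) + 87)*(-31) = (-9 + 87)*(-31) = 78*(-31) = -2418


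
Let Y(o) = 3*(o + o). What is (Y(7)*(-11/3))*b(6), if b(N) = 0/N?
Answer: 0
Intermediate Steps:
b(N) = 0
Y(o) = 6*o (Y(o) = 3*(2*o) = 6*o)
(Y(7)*(-11/3))*b(6) = ((6*7)*(-11/3))*0 = (42*(-11*⅓))*0 = (42*(-11/3))*0 = -154*0 = 0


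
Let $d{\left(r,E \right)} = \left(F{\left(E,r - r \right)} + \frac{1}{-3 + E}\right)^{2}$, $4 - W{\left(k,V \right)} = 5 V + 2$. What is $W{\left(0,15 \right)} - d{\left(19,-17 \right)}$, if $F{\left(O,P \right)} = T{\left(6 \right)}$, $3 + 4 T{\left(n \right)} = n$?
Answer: $- \frac{7349}{100} \approx -73.49$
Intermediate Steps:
$T{\left(n \right)} = - \frac{3}{4} + \frac{n}{4}$
$F{\left(O,P \right)} = \frac{3}{4}$ ($F{\left(O,P \right)} = - \frac{3}{4} + \frac{1}{4} \cdot 6 = - \frac{3}{4} + \frac{3}{2} = \frac{3}{4}$)
$W{\left(k,V \right)} = 2 - 5 V$ ($W{\left(k,V \right)} = 4 - \left(5 V + 2\right) = 4 - \left(2 + 5 V\right) = 2 - 5 V$)
$d{\left(r,E \right)} = \left(\frac{3}{4} + \frac{1}{-3 + E}\right)^{2}$
$W{\left(0,15 \right)} - d{\left(19,-17 \right)} = \left(2 - 75\right) - \frac{\left(-5 + 3 \left(-17\right)\right)^{2}}{16 \left(-3 - 17\right)^{2}} = \left(2 - 75\right) - \frac{\left(-5 - 51\right)^{2}}{16 \cdot 400} = -73 - \frac{1}{16} \left(-56\right)^{2} \cdot \frac{1}{400} = -73 - \frac{1}{16} \cdot 3136 \cdot \frac{1}{400} = -73 - \frac{49}{100} = - \frac{7349}{100}$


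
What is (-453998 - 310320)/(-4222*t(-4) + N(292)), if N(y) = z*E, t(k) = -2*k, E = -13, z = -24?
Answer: 382159/16732 ≈ 22.840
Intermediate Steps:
N(y) = 312 (N(y) = -24*(-13) = 312)
(-453998 - 310320)/(-4222*t(-4) + N(292)) = (-453998 - 310320)/(-(-8444)*(-4) + 312) = -764318/(-4222*8 + 312) = -764318/(-33776 + 312) = -764318/(-33464) = -764318*(-1/33464) = 382159/16732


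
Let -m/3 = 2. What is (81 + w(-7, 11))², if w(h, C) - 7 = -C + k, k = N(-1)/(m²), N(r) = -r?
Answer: 7689529/1296 ≈ 5933.3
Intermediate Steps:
m = -6 (m = -3*2 = -6)
k = 1/36 (k = (-1*(-1))/((-6)²) = 1/36 ≈ 0.027778)
w(h, C) = 253/36 - C (w(h, C) = 7 + (-C + 1/36) = 7 + (1/36 - C) = 253/36 - C)
(81 + w(-7, 11))² = (81 + (253/36 - 1*11))² = (81 + (253/36 - 11))² = (81 - 143/36)² = (2773/36)² = 7689529/1296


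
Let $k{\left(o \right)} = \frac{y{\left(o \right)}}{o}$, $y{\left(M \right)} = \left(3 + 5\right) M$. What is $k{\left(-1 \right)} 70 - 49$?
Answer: $511$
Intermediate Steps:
$y{\left(M \right)} = 8 M$
$k{\left(o \right)} = 8$ ($k{\left(o \right)} = \frac{8 o}{o} = 8$)
$k{\left(-1 \right)} 70 - 49 = 8 \cdot 70 - 49 = 560 - 49 = 511$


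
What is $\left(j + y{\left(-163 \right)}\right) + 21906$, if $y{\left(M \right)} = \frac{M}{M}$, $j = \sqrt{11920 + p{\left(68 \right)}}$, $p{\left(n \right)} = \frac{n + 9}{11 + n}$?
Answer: $21907 + \frac{\sqrt{74398803}}{79} \approx 22016.0$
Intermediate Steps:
$p{\left(n \right)} = \frac{9 + n}{11 + n}$
$j = \frac{\sqrt{74398803}}{79}$ ($j = \sqrt{11920 + \frac{9 + 68}{11 + 68}} = \sqrt{11920 + \frac{1}{79} \cdot 77} = \sqrt{11920 + \frac{77}{79}} = \sqrt{\frac{941757}{79}} = \frac{\sqrt{74398803}}{79} \approx 109.18$)
$y{\left(M \right)} = 1$
$\left(j + y{\left(-163 \right)}\right) + 21906 = \left(\frac{\sqrt{74398803}}{79} + 1\right) + 21906 = \left(1 + \frac{\sqrt{74398803}}{79}\right) + 21906 = 21907 + \frac{\sqrt{74398803}}{79}$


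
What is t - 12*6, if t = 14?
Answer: -58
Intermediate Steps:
t - 12*6 = 14 - 12*6 = 14 - 72 = -58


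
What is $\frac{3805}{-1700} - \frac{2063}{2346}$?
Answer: $- \frac{73139}{23460} \approx -3.1176$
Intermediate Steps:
$\frac{3805}{-1700} - \frac{2063}{2346} = 3805 \left(- \frac{1}{1700}\right) - \frac{2063}{2346} = - \frac{761}{340} - \frac{2063}{2346} = - \frac{73139}{23460}$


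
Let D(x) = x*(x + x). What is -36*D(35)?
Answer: -88200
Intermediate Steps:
D(x) = 2*x**2 (D(x) = x*(2*x) = 2*x**2)
-36*D(35) = -72*35**2 = -72*1225 = -36*2450 = -88200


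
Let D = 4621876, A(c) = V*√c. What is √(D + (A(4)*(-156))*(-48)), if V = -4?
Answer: 2*√1140493 ≈ 2135.9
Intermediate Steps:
A(c) = -4*√c
√(D + (A(4)*(-156))*(-48)) = √(4621876 + (-4*√4*(-156))*(-48)) = √(4621876 + (-4*2*(-156))*(-48)) = √(4621876 - 8*(-156)*(-48)) = √(4621876 + 1248*(-48)) = √(4621876 - 59904) = √4561972 = 2*√1140493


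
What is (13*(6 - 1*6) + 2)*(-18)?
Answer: -36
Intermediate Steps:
(13*(6 - 1*6) + 2)*(-18) = (13*(6 - 6) + 2)*(-18) = (13*0 + 2)*(-18) = (0 + 2)*(-18) = 2*(-18) = -36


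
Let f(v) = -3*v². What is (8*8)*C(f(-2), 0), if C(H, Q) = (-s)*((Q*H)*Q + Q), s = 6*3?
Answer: 0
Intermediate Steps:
s = 18
C(H, Q) = -18*Q - 18*H*Q² (C(H, Q) = (-1*18)*((Q*H)*Q + Q) = -18*((H*Q)*Q + Q) = -18*(H*Q² + Q) = -18*(Q + H*Q²) = -18*Q - 18*H*Q²)
(8*8)*C(f(-2), 0) = (8*8)*(-18*0*(1 - 3*(-2)²*0)) = 64*(-18*0*(1 - 3*4*0)) = 64*(-18*0*(1 - 12*0)) = 64*(-18*0*(1 + 0)) = 64*(-18*0*1) = 64*0 = 0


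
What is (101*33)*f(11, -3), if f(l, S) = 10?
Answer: 33330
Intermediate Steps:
(101*33)*f(11, -3) = (101*33)*10 = 3333*10 = 33330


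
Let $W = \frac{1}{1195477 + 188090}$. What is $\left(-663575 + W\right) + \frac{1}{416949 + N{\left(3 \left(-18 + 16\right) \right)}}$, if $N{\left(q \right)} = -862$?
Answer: $- \frac{382009671101666521}{575684242329} \approx -6.6358 \cdot 10^{5}$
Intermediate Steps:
$W = \frac{1}{1383567} \approx 7.2277 \cdot 10^{-7}$
$\left(-663575 + W\right) + \frac{1}{416949 + N{\left(3 \left(-18 + 16\right) \right)}} = \left(-663575 + \frac{1}{1383567}\right) + \frac{1}{416949 - 862} = - \frac{918100472024}{1383567} + \frac{1}{416087} = - \frac{382009671101666521}{575684242329}$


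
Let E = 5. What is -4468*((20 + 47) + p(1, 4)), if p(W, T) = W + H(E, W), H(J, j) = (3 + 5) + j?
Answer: -344036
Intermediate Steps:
H(J, j) = 8 + j
p(W, T) = 8 + 2*W (p(W, T) = W + (8 + W) = 8 + 2*W)
-4468*((20 + 47) + p(1, 4)) = -4468*((20 + 47) + (8 + 2*1)) = -4468*(67 + (8 + 2)) = -4468*(67 + 10) = -4468*77 = -344036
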